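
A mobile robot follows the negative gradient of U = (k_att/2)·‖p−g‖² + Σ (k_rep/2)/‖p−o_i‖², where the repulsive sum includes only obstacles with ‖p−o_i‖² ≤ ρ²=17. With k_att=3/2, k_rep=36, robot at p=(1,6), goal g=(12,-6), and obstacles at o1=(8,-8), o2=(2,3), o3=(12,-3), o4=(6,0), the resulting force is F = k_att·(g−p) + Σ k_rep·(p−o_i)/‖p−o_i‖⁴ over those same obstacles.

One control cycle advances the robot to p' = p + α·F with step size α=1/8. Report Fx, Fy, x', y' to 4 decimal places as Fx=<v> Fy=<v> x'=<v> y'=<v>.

F_att = 3/2·(g−p) = 3/2·(11,-12) = (16.5000,-18.0000)
o1: d²=245 > ρ²=17 → inactive
o2: d²=10 ≤ ρ²=17; F_rep = 36·(-1,3)/10² = (-0.3600,1.0800)
o3: d²=202 > ρ²=17 → inactive
o4: d²=61 > ρ²=17 → inactive
F = F_att + ΣF_rep = (16.1400,-16.9200)
p' = p + 1/8·F = (3.0175,3.8850)

Fx=16.1400 Fy=-16.9200 x'=3.0175 y'=3.8850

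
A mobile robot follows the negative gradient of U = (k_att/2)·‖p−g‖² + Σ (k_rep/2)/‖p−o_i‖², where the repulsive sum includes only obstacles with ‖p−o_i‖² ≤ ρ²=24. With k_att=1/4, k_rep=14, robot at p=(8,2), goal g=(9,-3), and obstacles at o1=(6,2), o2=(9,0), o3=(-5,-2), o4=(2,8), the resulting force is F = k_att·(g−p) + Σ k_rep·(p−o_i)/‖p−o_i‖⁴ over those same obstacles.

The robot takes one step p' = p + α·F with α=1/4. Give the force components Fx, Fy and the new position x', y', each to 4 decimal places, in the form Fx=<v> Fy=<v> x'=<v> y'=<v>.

Fx=1.4400 Fy=-0.1300 x'=8.3600 y'=1.9675

F_att = 1/4·(g−p) = 1/4·(1,-5) = (0.2500,-1.2500)
o1: d²=4 ≤ ρ²=24; F_rep = 14·(2,0)/4² = (1.7500,0.0000)
o2: d²=5 ≤ ρ²=24; F_rep = 14·(-1,2)/5² = (-0.5600,1.1200)
o3: d²=185 > ρ²=24 → inactive
o4: d²=72 > ρ²=24 → inactive
F = F_att + ΣF_rep = (1.4400,-0.1300)
p' = p + 1/4·F = (8.3600,1.9675)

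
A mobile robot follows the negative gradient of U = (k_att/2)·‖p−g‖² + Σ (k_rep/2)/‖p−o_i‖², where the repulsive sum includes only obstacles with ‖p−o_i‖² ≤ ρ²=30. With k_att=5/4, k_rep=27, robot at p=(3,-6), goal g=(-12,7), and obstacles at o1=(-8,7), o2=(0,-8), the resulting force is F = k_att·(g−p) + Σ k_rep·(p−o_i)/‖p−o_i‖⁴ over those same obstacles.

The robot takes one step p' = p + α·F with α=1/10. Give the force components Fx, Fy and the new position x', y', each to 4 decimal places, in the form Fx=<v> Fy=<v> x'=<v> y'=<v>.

F_att = 5/4·(g−p) = 5/4·(-15,13) = (-18.7500,16.2500)
o1: d²=290 > ρ²=30 → inactive
o2: d²=13 ≤ ρ²=30; F_rep = 27·(3,2)/13² = (0.4793,0.3195)
F = F_att + ΣF_rep = (-18.2707,16.5695)
p' = p + 1/10·F = (1.1729,-4.3430)

Fx=-18.2707 Fy=16.5695 x'=1.1729 y'=-4.3430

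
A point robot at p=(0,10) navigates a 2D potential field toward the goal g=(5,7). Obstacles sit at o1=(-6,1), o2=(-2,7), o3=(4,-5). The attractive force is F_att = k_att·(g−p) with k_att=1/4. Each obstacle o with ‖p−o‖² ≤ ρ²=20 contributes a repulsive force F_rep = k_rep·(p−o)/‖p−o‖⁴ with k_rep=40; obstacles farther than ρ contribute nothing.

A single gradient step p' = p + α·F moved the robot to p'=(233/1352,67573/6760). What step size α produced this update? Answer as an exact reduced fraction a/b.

F_att = 1/4·(g−p) = 1/4·(5,-3) = (1.2500,-0.7500)
o1: d²=117 > ρ²=20 → inactive
o2: d²=13 ≤ ρ²=20; F_rep = 40·(2,3)/13² = (0.4734,0.7101)
o3: d²=241 > ρ²=20 → inactive
F = F_att + ΣF_rep = (1.7234,-0.0399)
Δp = p'−p = (0.1723,-0.0040); α = Δx/Fx = (233/1352) / (1165/676) = 1/10
check: Δy/Fy = (-27/6760) / (-27/676) = 1/10 ✓

α = 1/10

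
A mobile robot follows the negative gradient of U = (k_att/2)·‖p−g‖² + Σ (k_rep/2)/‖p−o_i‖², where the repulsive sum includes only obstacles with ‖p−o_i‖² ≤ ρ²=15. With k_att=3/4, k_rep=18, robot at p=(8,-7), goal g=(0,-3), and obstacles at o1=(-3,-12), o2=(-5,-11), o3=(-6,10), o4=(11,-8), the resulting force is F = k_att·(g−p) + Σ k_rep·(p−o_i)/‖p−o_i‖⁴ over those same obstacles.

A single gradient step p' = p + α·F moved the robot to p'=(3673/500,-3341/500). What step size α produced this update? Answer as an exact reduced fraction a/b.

α = 1/10

F_att = 3/4·(g−p) = 3/4·(-8,4) = (-6.0000,3.0000)
o1: d²=146 > ρ²=15 → inactive
o2: d²=185 > ρ²=15 → inactive
o3: d²=485 > ρ²=15 → inactive
o4: d²=10 ≤ ρ²=15; F_rep = 18·(-3,1)/10² = (-0.5400,0.1800)
F = F_att + ΣF_rep = (-6.5400,3.1800)
Δp = p'−p = (-0.6540,0.3180); α = Δx/Fx = (-327/500) / (-327/50) = 1/10
check: Δy/Fy = (159/500) / (159/50) = 1/10 ✓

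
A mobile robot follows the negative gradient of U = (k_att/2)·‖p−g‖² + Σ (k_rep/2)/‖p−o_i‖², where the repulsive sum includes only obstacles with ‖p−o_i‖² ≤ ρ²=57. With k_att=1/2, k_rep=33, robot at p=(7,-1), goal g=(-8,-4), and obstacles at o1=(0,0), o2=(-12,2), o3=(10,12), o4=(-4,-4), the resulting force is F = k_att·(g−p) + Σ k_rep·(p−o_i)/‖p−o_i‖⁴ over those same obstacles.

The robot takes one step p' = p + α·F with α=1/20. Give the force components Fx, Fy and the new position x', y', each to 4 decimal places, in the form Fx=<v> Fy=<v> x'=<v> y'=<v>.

F_att = 1/2·(g−p) = 1/2·(-15,-3) = (-7.5000,-1.5000)
o1: d²=50 ≤ ρ²=57; F_rep = 33·(7,-1)/50² = (0.0924,-0.0132)
o2: d²=370 > ρ²=57 → inactive
o3: d²=178 > ρ²=57 → inactive
o4: d²=130 > ρ²=57 → inactive
F = F_att + ΣF_rep = (-7.4076,-1.5132)
p' = p + 1/20·F = (6.6296,-1.0757)

Fx=-7.4076 Fy=-1.5132 x'=6.6296 y'=-1.0757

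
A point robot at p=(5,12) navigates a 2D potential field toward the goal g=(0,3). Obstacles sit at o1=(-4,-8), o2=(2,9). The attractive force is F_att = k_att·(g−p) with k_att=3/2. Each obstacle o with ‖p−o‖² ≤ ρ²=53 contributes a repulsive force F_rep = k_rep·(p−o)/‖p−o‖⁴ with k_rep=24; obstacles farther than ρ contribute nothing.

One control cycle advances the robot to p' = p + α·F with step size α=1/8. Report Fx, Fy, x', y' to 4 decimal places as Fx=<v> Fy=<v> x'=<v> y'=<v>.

F_att = 3/2·(g−p) = 3/2·(-5,-9) = (-7.5000,-13.5000)
o1: d²=481 > ρ²=53 → inactive
o2: d²=18 ≤ ρ²=53; F_rep = 24·(3,3)/18² = (0.2222,0.2222)
F = F_att + ΣF_rep = (-7.2778,-13.2778)
p' = p + 1/8·F = (4.0903,10.3403)

Fx=-7.2778 Fy=-13.2778 x'=4.0903 y'=10.3403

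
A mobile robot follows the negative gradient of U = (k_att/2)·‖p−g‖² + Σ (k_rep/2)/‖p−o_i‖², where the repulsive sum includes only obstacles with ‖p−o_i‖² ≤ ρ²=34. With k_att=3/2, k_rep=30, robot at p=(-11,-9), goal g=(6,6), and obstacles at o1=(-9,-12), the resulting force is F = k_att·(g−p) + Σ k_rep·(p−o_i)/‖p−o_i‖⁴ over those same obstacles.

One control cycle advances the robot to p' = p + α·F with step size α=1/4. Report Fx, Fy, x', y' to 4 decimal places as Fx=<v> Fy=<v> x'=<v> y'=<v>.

F_att = 3/2·(g−p) = 3/2·(17,15) = (25.5000,22.5000)
o1: d²=13 ≤ ρ²=34; F_rep = 30·(-2,3)/13² = (-0.3550,0.5325)
F = F_att + ΣF_rep = (25.1450,23.0325)
p' = p + 1/4·F = (-4.7138,-3.2419)

Fx=25.1450 Fy=23.0325 x'=-4.7138 y'=-3.2419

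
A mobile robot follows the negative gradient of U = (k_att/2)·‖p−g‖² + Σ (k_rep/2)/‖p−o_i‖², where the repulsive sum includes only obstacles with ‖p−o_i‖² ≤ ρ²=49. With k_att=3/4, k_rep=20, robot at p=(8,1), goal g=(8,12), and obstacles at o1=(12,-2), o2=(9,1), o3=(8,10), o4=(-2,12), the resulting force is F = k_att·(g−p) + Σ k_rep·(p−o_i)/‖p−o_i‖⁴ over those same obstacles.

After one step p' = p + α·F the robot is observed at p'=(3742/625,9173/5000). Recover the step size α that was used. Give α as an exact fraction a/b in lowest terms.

α = 1/10

F_att = 3/4·(g−p) = 3/4·(0,11) = (0.0000,8.2500)
o1: d²=25 ≤ ρ²=49; F_rep = 20·(-4,3)/25² = (-0.1280,0.0960)
o2: d²=1 ≤ ρ²=49; F_rep = 20·(-1,0)/1² = (-20.0000,0.0000)
o3: d²=81 > ρ²=49 → inactive
o4: d²=221 > ρ²=49 → inactive
F = F_att + ΣF_rep = (-20.1280,8.3460)
Δp = p'−p = (-2.0128,0.8346); α = Δx/Fx = (-1258/625) / (-2516/125) = 1/10
check: Δy/Fy = (4173/5000) / (4173/500) = 1/10 ✓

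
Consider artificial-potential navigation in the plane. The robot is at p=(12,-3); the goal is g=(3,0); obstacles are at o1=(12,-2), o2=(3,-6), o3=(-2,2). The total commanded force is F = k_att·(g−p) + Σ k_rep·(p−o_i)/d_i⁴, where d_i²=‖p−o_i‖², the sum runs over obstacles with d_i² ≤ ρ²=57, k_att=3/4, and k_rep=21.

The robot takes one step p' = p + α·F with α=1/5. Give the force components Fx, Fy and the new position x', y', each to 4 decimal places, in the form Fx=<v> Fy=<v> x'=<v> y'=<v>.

Fx=-6.7500 Fy=-18.7500 x'=10.6500 y'=-6.7500

F_att = 3/4·(g−p) = 3/4·(-9,3) = (-6.7500,2.2500)
o1: d²=1 ≤ ρ²=57; F_rep = 21·(0,-1)/1² = (0.0000,-21.0000)
o2: d²=90 > ρ²=57 → inactive
o3: d²=221 > ρ²=57 → inactive
F = F_att + ΣF_rep = (-6.7500,-18.7500)
p' = p + 1/5·F = (10.6500,-6.7500)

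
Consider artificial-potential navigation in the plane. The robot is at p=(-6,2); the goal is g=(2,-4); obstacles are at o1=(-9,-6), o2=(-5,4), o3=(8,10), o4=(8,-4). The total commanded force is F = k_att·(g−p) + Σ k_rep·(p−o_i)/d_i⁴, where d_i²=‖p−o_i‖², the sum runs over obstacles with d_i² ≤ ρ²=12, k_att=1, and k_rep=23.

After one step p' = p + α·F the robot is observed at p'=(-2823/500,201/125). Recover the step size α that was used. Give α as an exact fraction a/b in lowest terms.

α = 1/20

F_att = 1·(g−p) = 1·(8,-6) = (8.0000,-6.0000)
o1: d²=73 > ρ²=12 → inactive
o2: d²=5 ≤ ρ²=12; F_rep = 23·(-1,-2)/5² = (-0.9200,-1.8400)
o3: d²=260 > ρ²=12 → inactive
o4: d²=232 > ρ²=12 → inactive
F = F_att + ΣF_rep = (7.0800,-7.8400)
Δp = p'−p = (0.3540,-0.3920); α = Δx/Fx = (177/500) / (177/25) = 1/20
check: Δy/Fy = (-49/125) / (-196/25) = 1/20 ✓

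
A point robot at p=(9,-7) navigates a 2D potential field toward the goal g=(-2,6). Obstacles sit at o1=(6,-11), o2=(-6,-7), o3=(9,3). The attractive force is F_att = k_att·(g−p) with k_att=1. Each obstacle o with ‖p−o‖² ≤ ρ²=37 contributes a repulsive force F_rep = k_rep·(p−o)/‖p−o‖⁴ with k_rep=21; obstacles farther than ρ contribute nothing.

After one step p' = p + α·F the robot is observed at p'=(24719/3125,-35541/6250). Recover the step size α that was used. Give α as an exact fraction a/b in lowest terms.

α = 1/10

F_att = 1·(g−p) = 1·(-11,13) = (-11.0000,13.0000)
o1: d²=25 ≤ ρ²=37; F_rep = 21·(3,4)/25² = (0.1008,0.1344)
o2: d²=225 > ρ²=37 → inactive
o3: d²=100 > ρ²=37 → inactive
F = F_att + ΣF_rep = (-10.8992,13.1344)
Δp = p'−p = (-1.0899,1.3134); α = Δx/Fx = (-3406/3125) / (-6812/625) = 1/10
check: Δy/Fy = (8209/6250) / (8209/625) = 1/10 ✓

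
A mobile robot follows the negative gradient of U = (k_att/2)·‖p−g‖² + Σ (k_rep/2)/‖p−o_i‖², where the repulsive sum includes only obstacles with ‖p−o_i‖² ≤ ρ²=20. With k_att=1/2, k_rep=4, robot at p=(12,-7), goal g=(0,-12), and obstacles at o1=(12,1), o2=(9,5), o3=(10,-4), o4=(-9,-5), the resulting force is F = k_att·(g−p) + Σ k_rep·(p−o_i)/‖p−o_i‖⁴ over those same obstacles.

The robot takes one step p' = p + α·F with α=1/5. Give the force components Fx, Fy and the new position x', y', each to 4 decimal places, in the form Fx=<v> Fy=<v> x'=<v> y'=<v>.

F_att = 1/2·(g−p) = 1/2·(-12,-5) = (-6.0000,-2.5000)
o1: d²=64 > ρ²=20 → inactive
o2: d²=153 > ρ²=20 → inactive
o3: d²=13 ≤ ρ²=20; F_rep = 4·(2,-3)/13² = (0.0473,-0.0710)
o4: d²=445 > ρ²=20 → inactive
F = F_att + ΣF_rep = (-5.9527,-2.5710)
p' = p + 1/5·F = (10.8095,-7.5142)

Fx=-5.9527 Fy=-2.5710 x'=10.8095 y'=-7.5142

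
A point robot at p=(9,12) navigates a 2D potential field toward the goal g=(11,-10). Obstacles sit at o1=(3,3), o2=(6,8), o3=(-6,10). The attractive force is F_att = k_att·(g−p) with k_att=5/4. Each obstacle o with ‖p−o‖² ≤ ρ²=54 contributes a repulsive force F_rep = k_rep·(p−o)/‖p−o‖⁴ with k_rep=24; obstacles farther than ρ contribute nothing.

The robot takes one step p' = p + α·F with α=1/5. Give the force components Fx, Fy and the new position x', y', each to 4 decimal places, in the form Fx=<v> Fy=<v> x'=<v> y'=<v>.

F_att = 5/4·(g−p) = 5/4·(2,-22) = (2.5000,-27.5000)
o1: d²=117 > ρ²=54 → inactive
o2: d²=25 ≤ ρ²=54; F_rep = 24·(3,4)/25² = (0.1152,0.1536)
o3: d²=229 > ρ²=54 → inactive
F = F_att + ΣF_rep = (2.6152,-27.3464)
p' = p + 1/5·F = (9.5230,6.5307)

Fx=2.6152 Fy=-27.3464 x'=9.5230 y'=6.5307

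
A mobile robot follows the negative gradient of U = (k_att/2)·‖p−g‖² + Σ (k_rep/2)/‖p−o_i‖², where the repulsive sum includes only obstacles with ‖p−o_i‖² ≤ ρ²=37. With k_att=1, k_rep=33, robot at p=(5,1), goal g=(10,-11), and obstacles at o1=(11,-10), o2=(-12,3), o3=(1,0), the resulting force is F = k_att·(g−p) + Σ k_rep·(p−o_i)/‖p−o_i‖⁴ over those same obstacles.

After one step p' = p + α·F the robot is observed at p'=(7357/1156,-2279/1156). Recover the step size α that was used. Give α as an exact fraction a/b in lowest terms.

α = 1/4

F_att = 1·(g−p) = 1·(5,-12) = (5.0000,-12.0000)
o1: d²=157 > ρ²=37 → inactive
o2: d²=293 > ρ²=37 → inactive
o3: d²=17 ≤ ρ²=37; F_rep = 33·(4,1)/17² = (0.4567,0.1142)
F = F_att + ΣF_rep = (5.4567,-11.8858)
Δp = p'−p = (1.3642,-2.9715); α = Δx/Fx = (1577/1156) / (1577/289) = 1/4
check: Δy/Fy = (-3435/1156) / (-3435/289) = 1/4 ✓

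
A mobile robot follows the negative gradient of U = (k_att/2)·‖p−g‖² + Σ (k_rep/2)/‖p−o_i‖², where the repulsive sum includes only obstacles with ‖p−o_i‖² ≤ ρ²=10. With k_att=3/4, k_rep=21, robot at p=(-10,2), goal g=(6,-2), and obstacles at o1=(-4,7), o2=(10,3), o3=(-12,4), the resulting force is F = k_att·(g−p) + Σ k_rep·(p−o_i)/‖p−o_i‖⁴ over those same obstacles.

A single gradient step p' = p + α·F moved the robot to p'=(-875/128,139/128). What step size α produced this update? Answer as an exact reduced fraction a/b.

F_att = 3/4·(g−p) = 3/4·(16,-4) = (12.0000,-3.0000)
o1: d²=61 > ρ²=10 → inactive
o2: d²=401 > ρ²=10 → inactive
o3: d²=8 ≤ ρ²=10; F_rep = 21·(2,-2)/8² = (0.6562,-0.6562)
F = F_att + ΣF_rep = (12.6562,-3.6562)
Δp = p'−p = (3.1641,-0.9141); α = Δx/Fx = (405/128) / (405/32) = 1/4
check: Δy/Fy = (-117/128) / (-117/32) = 1/4 ✓

α = 1/4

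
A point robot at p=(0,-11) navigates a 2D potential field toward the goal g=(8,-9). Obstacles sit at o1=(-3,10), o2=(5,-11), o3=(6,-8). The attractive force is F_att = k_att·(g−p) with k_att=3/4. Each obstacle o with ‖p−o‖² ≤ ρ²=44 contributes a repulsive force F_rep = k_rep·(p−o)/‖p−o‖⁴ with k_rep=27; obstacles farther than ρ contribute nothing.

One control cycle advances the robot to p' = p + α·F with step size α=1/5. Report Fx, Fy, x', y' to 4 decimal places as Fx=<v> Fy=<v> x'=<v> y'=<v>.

Fx=5.7840 Fy=1.5000 x'=1.1568 y'=-10.7000

F_att = 3/4·(g−p) = 3/4·(8,2) = (6.0000,1.5000)
o1: d²=450 > ρ²=44 → inactive
o2: d²=25 ≤ ρ²=44; F_rep = 27·(-5,0)/25² = (-0.2160,0.0000)
o3: d²=45 > ρ²=44 → inactive
F = F_att + ΣF_rep = (5.7840,1.5000)
p' = p + 1/5·F = (1.1568,-10.7000)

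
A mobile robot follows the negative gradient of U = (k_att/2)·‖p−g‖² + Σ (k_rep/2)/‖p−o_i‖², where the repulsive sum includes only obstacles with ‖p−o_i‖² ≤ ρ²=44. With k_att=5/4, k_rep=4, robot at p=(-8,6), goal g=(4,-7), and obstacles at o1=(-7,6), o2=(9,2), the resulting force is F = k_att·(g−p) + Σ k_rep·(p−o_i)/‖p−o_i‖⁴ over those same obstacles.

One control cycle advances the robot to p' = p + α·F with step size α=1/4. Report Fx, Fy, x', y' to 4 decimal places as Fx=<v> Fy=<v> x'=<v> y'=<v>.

Fx=11.0000 Fy=-16.2500 x'=-5.2500 y'=1.9375

F_att = 5/4·(g−p) = 5/4·(12,-13) = (15.0000,-16.2500)
o1: d²=1 ≤ ρ²=44; F_rep = 4·(-1,0)/1² = (-4.0000,0.0000)
o2: d²=305 > ρ²=44 → inactive
F = F_att + ΣF_rep = (11.0000,-16.2500)
p' = p + 1/4·F = (-5.2500,1.9375)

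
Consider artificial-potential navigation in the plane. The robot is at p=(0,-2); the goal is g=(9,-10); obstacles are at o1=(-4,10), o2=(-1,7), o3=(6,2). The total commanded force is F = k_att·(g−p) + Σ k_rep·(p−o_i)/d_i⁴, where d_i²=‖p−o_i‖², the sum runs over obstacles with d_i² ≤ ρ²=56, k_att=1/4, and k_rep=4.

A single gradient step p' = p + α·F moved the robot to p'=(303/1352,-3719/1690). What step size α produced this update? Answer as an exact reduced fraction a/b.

F_att = 1/4·(g−p) = 1/4·(9,-8) = (2.2500,-2.0000)
o1: d²=160 > ρ²=56 → inactive
o2: d²=82 > ρ²=56 → inactive
o3: d²=52 ≤ ρ²=56; F_rep = 4·(-6,-4)/52² = (-0.0089,-0.0059)
F = F_att + ΣF_rep = (2.2411,-2.0059)
Δp = p'−p = (0.2241,-0.2006); α = Δx/Fx = (303/1352) / (1515/676) = 1/10
check: Δy/Fy = (-339/1690) / (-339/169) = 1/10 ✓

α = 1/10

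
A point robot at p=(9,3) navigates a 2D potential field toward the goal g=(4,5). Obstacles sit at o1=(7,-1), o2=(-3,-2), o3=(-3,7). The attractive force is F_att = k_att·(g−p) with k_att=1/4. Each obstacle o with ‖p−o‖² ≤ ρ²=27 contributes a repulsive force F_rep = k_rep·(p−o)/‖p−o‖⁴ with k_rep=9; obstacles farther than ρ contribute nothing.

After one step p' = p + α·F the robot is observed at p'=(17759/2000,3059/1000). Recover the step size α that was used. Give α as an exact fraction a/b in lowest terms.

α = 1/10

F_att = 1/4·(g−p) = 1/4·(-5,2) = (-1.2500,0.5000)
o1: d²=20 ≤ ρ²=27; F_rep = 9·(2,4)/20² = (0.0450,0.0900)
o2: d²=169 > ρ²=27 → inactive
o3: d²=160 > ρ²=27 → inactive
F = F_att + ΣF_rep = (-1.2050,0.5900)
Δp = p'−p = (-0.1205,0.0590); α = Δx/Fx = (-241/2000) / (-241/200) = 1/10
check: Δy/Fy = (59/1000) / (59/100) = 1/10 ✓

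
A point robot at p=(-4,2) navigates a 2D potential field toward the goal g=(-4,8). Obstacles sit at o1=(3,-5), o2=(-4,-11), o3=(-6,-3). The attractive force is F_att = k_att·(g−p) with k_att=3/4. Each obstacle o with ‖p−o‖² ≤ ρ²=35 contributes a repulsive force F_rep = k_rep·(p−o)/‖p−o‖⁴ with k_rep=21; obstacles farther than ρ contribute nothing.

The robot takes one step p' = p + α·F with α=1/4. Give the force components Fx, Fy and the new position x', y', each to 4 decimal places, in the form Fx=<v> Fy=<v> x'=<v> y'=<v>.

F_att = 3/4·(g−p) = 3/4·(0,6) = (0.0000,4.5000)
o1: d²=98 > ρ²=35 → inactive
o2: d²=169 > ρ²=35 → inactive
o3: d²=29 ≤ ρ²=35; F_rep = 21·(2,5)/29² = (0.0499,0.1249)
F = F_att + ΣF_rep = (0.0499,4.6249)
p' = p + 1/4·F = (-3.9875,3.1562)

Fx=0.0499 Fy=4.6249 x'=-3.9875 y'=3.1562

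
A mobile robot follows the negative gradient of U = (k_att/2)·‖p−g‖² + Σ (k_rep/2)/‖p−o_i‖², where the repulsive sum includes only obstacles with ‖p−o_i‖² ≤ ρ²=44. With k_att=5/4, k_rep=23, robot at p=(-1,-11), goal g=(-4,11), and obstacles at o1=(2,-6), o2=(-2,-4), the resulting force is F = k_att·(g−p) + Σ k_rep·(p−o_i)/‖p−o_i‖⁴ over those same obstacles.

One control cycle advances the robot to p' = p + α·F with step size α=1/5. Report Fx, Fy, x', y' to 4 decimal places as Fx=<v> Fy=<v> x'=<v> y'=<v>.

Fx=-3.8097 Fy=27.4005 x'=-1.7619 y'=-5.5199

F_att = 5/4·(g−p) = 5/4·(-3,22) = (-3.7500,27.5000)
o1: d²=34 ≤ ρ²=44; F_rep = 23·(-3,-5)/34² = (-0.0597,-0.0995)
o2: d²=50 > ρ²=44 → inactive
F = F_att + ΣF_rep = (-3.8097,27.4005)
p' = p + 1/5·F = (-1.7619,-5.5199)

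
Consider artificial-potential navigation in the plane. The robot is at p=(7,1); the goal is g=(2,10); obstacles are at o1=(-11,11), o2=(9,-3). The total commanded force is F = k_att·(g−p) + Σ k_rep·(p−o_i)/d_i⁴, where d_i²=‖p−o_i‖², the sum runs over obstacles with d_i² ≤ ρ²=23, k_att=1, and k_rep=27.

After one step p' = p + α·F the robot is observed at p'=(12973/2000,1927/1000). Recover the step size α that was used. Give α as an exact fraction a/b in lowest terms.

α = 1/10

F_att = 1·(g−p) = 1·(-5,9) = (-5.0000,9.0000)
o1: d²=424 > ρ²=23 → inactive
o2: d²=20 ≤ ρ²=23; F_rep = 27·(-2,4)/20² = (-0.1350,0.2700)
F = F_att + ΣF_rep = (-5.1350,9.2700)
Δp = p'−p = (-0.5135,0.9270); α = Δx/Fx = (-1027/2000) / (-1027/200) = 1/10
check: Δy/Fy = (927/1000) / (927/100) = 1/10 ✓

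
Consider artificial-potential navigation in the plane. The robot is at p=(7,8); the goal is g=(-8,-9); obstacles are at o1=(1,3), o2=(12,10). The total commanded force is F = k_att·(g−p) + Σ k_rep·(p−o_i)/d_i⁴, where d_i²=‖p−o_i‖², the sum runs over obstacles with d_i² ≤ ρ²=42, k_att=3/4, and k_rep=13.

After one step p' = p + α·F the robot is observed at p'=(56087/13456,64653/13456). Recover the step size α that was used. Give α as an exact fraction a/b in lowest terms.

α = 1/4

F_att = 3/4·(g−p) = 3/4·(-15,-17) = (-11.2500,-12.7500)
o1: d²=61 > ρ²=42 → inactive
o2: d²=29 ≤ ρ²=42; F_rep = 13·(-5,-2)/29² = (-0.0773,-0.0309)
F = F_att + ΣF_rep = (-11.3273,-12.7809)
Δp = p'−p = (-2.8318,-3.1952); α = Δx/Fx = (-38105/13456) / (-38105/3364) = 1/4
check: Δy/Fy = (-42995/13456) / (-42995/3364) = 1/4 ✓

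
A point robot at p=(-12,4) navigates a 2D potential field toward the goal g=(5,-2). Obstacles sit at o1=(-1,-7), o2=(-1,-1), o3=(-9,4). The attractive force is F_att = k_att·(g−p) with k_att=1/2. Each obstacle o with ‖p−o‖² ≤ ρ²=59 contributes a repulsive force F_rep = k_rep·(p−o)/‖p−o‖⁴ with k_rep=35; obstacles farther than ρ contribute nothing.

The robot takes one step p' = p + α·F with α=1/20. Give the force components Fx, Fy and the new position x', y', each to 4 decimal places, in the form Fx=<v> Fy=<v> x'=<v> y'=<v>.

F_att = 1/2·(g−p) = 1/2·(17,-6) = (8.5000,-3.0000)
o1: d²=242 > ρ²=59 → inactive
o2: d²=146 > ρ²=59 → inactive
o3: d²=9 ≤ ρ²=59; F_rep = 35·(-3,0)/9² = (-1.2963,0.0000)
F = F_att + ΣF_rep = (7.2037,-3.0000)
p' = p + 1/20·F = (-11.6398,3.8500)

Fx=7.2037 Fy=-3.0000 x'=-11.6398 y'=3.8500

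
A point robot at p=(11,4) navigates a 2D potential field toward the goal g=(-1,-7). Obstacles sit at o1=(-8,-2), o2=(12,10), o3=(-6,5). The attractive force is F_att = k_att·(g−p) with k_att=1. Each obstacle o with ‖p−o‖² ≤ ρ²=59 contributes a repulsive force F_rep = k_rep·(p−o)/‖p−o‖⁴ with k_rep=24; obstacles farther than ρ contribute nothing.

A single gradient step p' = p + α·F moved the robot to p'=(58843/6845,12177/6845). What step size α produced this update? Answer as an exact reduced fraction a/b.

F_att = 1·(g−p) = 1·(-12,-11) = (-12.0000,-11.0000)
o1: d²=397 > ρ²=59 → inactive
o2: d²=37 ≤ ρ²=59; F_rep = 24·(-1,-6)/37² = (-0.0175,-0.1052)
o3: d²=290 > ρ²=59 → inactive
F = F_att + ΣF_rep = (-12.0175,-11.1052)
Δp = p'−p = (-2.4035,-2.2210); α = Δx/Fx = (-16452/6845) / (-16452/1369) = 1/5
check: Δy/Fy = (-15203/6845) / (-15203/1369) = 1/5 ✓

α = 1/5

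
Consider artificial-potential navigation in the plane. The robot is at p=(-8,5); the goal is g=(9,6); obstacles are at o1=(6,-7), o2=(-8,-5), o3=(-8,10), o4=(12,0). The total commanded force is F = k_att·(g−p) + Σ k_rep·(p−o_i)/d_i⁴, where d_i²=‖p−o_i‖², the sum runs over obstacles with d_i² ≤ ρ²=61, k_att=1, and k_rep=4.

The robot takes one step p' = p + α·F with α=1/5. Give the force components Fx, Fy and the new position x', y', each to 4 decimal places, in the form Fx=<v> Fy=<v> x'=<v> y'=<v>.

F_att = 1·(g−p) = 1·(17,1) = (17.0000,1.0000)
o1: d²=340 > ρ²=61 → inactive
o2: d²=100 > ρ²=61 → inactive
o3: d²=25 ≤ ρ²=61; F_rep = 4·(0,-5)/25² = (0.0000,-0.0320)
o4: d²=425 > ρ²=61 → inactive
F = F_att + ΣF_rep = (17.0000,0.9680)
p' = p + 1/5·F = (-4.6000,5.1936)

Fx=17.0000 Fy=0.9680 x'=-4.6000 y'=5.1936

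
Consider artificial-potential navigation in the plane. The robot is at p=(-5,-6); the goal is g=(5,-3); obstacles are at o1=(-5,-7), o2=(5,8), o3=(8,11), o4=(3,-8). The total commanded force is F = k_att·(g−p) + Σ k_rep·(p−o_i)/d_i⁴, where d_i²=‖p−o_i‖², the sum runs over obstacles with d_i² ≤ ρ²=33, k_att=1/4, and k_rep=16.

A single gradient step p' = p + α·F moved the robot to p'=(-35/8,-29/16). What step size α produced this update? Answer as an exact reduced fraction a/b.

F_att = 1/4·(g−p) = 1/4·(10,3) = (2.5000,0.7500)
o1: d²=1 ≤ ρ²=33; F_rep = 16·(0,1)/1² = (0.0000,16.0000)
o2: d²=296 > ρ²=33 → inactive
o3: d²=458 > ρ²=33 → inactive
o4: d²=68 > ρ²=33 → inactive
F = F_att + ΣF_rep = (2.5000,16.7500)
Δp = p'−p = (0.6250,4.1875); α = Δx/Fx = (5/8) / (5/2) = 1/4
check: Δy/Fy = (67/16) / (67/4) = 1/4 ✓

α = 1/4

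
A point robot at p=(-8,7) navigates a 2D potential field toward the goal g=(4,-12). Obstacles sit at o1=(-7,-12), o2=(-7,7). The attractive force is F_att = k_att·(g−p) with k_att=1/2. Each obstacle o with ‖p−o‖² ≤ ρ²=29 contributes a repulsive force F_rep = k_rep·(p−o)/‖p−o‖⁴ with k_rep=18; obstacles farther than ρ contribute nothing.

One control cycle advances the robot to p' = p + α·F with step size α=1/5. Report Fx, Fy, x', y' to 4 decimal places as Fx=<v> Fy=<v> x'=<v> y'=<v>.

F_att = 1/2·(g−p) = 1/2·(12,-19) = (6.0000,-9.5000)
o1: d²=362 > ρ²=29 → inactive
o2: d²=1 ≤ ρ²=29; F_rep = 18·(-1,0)/1² = (-18.0000,0.0000)
F = F_att + ΣF_rep = (-12.0000,-9.5000)
p' = p + 1/5·F = (-10.4000,5.1000)

Fx=-12.0000 Fy=-9.5000 x'=-10.4000 y'=5.1000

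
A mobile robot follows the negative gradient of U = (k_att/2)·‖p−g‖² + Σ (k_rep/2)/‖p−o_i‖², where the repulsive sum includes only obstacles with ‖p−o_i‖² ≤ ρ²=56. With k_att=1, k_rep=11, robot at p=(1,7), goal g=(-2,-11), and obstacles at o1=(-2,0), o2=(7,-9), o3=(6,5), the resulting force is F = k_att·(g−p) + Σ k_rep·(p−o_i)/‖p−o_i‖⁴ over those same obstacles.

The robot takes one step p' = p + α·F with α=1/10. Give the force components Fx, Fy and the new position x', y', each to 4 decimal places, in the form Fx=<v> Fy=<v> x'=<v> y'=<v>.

F_att = 1·(g−p) = 1·(-3,-18) = (-3.0000,-18.0000)
o1: d²=58 > ρ²=56 → inactive
o2: d²=292 > ρ²=56 → inactive
o3: d²=29 ≤ ρ²=56; F_rep = 11·(-5,2)/29² = (-0.0654,0.0262)
F = F_att + ΣF_rep = (-3.0654,-17.9738)
p' = p + 1/10·F = (0.6935,5.2026)

Fx=-3.0654 Fy=-17.9738 x'=0.6935 y'=5.2026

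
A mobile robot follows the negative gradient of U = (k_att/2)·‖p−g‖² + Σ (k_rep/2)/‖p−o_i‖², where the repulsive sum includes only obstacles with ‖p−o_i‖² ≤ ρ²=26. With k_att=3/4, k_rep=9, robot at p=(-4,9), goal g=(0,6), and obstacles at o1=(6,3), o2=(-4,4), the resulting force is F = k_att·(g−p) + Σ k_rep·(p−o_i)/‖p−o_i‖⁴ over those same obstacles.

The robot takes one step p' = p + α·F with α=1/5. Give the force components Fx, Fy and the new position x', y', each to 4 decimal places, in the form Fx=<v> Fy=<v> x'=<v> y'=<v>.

Fx=3.0000 Fy=-2.1780 x'=-3.4000 y'=8.5644

F_att = 3/4·(g−p) = 3/4·(4,-3) = (3.0000,-2.2500)
o1: d²=136 > ρ²=26 → inactive
o2: d²=25 ≤ ρ²=26; F_rep = 9·(0,5)/25² = (0.0000,0.0720)
F = F_att + ΣF_rep = (3.0000,-2.1780)
p' = p + 1/5·F = (-3.4000,8.5644)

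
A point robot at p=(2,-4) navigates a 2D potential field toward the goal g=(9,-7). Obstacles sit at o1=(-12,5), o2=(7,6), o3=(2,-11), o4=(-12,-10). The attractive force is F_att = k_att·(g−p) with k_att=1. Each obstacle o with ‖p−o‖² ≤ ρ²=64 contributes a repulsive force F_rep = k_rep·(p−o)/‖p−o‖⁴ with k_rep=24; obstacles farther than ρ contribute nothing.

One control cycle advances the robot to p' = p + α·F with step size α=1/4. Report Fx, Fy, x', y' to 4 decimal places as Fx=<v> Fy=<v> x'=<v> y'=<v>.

Fx=7.0000 Fy=-2.9300 x'=3.7500 y'=-4.7325

F_att = 1·(g−p) = 1·(7,-3) = (7.0000,-3.0000)
o1: d²=277 > ρ²=64 → inactive
o2: d²=125 > ρ²=64 → inactive
o3: d²=49 ≤ ρ²=64; F_rep = 24·(0,7)/49² = (0.0000,0.0700)
o4: d²=232 > ρ²=64 → inactive
F = F_att + ΣF_rep = (7.0000,-2.9300)
p' = p + 1/4·F = (3.7500,-4.7325)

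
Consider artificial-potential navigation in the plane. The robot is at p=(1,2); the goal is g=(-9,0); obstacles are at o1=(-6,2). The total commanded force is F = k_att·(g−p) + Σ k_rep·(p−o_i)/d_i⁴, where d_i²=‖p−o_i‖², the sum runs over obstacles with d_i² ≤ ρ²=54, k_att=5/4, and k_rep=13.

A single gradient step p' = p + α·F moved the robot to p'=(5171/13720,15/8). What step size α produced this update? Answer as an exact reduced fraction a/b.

F_att = 5/4·(g−p) = 5/4·(-10,-2) = (-12.5000,-2.5000)
o1: d²=49 ≤ ρ²=54; F_rep = 13·(7,0)/49² = (0.0379,0.0000)
F = F_att + ΣF_rep = (-12.4621,-2.5000)
Δp = p'−p = (-0.6231,-0.1250); α = Δx/Fx = (-8549/13720) / (-8549/686) = 1/20
check: Δy/Fy = (-1/8) / (-5/2) = 1/20 ✓

α = 1/20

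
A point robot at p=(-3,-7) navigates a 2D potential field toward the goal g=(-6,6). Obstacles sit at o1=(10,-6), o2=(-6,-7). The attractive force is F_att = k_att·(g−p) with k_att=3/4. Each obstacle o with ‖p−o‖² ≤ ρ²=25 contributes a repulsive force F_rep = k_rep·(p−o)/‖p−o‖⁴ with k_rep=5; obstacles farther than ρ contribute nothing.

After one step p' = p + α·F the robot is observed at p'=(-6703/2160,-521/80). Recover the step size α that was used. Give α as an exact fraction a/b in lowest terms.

α = 1/20

F_att = 3/4·(g−p) = 3/4·(-3,13) = (-2.2500,9.7500)
o1: d²=170 > ρ²=25 → inactive
o2: d²=9 ≤ ρ²=25; F_rep = 5·(3,0)/9² = (0.1852,0.0000)
F = F_att + ΣF_rep = (-2.0648,9.7500)
Δp = p'−p = (-0.1032,0.4875); α = Δx/Fx = (-223/2160) / (-223/108) = 1/20
check: Δy/Fy = (39/80) / (39/4) = 1/20 ✓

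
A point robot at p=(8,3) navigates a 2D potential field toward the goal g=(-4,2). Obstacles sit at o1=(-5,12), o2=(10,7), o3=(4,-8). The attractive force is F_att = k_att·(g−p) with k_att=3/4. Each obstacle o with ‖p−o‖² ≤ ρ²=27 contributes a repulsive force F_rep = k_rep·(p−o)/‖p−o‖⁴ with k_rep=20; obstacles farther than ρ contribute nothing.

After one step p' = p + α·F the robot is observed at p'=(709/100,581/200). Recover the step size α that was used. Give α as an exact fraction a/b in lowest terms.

α = 1/10

F_att = 3/4·(g−p) = 3/4·(-12,-1) = (-9.0000,-0.7500)
o1: d²=250 > ρ²=27 → inactive
o2: d²=20 ≤ ρ²=27; F_rep = 20·(-2,-4)/20² = (-0.1000,-0.2000)
o3: d²=137 > ρ²=27 → inactive
F = F_att + ΣF_rep = (-9.1000,-0.9500)
Δp = p'−p = (-0.9100,-0.0950); α = Δx/Fx = (-91/100) / (-91/10) = 1/10
check: Δy/Fy = (-19/200) / (-19/20) = 1/10 ✓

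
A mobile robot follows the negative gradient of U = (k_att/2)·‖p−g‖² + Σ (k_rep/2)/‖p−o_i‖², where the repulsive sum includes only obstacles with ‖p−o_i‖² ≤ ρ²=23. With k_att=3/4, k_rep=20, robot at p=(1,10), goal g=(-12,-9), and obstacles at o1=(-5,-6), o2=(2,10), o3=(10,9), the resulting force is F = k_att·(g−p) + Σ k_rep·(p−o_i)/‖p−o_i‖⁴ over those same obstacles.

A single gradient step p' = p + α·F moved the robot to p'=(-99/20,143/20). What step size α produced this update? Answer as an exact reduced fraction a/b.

α = 1/5

F_att = 3/4·(g−p) = 3/4·(-13,-19) = (-9.7500,-14.2500)
o1: d²=292 > ρ²=23 → inactive
o2: d²=1 ≤ ρ²=23; F_rep = 20·(-1,0)/1² = (-20.0000,0.0000)
o3: d²=82 > ρ²=23 → inactive
F = F_att + ΣF_rep = (-29.7500,-14.2500)
Δp = p'−p = (-5.9500,-2.8500); α = Δx/Fx = (-119/20) / (-119/4) = 1/5
check: Δy/Fy = (-57/20) / (-57/4) = 1/5 ✓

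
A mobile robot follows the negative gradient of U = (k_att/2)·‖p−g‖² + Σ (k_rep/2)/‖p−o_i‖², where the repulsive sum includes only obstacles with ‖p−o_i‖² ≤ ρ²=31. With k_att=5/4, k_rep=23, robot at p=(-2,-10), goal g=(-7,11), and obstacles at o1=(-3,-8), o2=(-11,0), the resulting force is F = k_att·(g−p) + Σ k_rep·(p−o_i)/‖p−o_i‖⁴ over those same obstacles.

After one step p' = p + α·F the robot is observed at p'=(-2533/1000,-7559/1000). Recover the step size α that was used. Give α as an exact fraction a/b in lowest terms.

α = 1/10

F_att = 5/4·(g−p) = 5/4·(-5,21) = (-6.2500,26.2500)
o1: d²=5 ≤ ρ²=31; F_rep = 23·(1,-2)/5² = (0.9200,-1.8400)
o2: d²=181 > ρ²=31 → inactive
F = F_att + ΣF_rep = (-5.3300,24.4100)
Δp = p'−p = (-0.5330,2.4410); α = Δx/Fx = (-533/1000) / (-533/100) = 1/10
check: Δy/Fy = (2441/1000) / (2441/100) = 1/10 ✓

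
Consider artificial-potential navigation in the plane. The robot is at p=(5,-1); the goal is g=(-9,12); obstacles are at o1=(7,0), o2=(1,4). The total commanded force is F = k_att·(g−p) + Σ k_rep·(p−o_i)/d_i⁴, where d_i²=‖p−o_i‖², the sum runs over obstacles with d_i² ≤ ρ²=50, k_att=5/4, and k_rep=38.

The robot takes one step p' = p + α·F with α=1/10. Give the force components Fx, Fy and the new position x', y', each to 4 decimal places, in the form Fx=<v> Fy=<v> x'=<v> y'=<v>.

F_att = 5/4·(g−p) = 5/4·(-14,13) = (-17.5000,16.2500)
o1: d²=5 ≤ ρ²=50; F_rep = 38·(-2,-1)/5² = (-3.0400,-1.5200)
o2: d²=41 ≤ ρ²=50; F_rep = 38·(4,-5)/41² = (0.0904,-0.1130)
F = F_att + ΣF_rep = (-20.4496,14.6170)
p' = p + 1/10·F = (2.9550,0.4617)

Fx=-20.4496 Fy=14.6170 x'=2.9550 y'=0.4617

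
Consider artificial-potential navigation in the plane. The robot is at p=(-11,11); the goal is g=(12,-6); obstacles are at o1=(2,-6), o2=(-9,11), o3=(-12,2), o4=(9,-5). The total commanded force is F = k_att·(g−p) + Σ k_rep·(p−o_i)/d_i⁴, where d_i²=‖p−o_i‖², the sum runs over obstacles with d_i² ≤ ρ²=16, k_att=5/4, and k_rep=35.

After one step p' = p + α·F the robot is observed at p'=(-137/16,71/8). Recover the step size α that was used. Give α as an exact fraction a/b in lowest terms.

F_att = 5/4·(g−p) = 5/4·(23,-17) = (28.7500,-21.2500)
o1: d²=458 > ρ²=16 → inactive
o2: d²=4 ≤ ρ²=16; F_rep = 35·(-2,0)/4² = (-4.3750,0.0000)
o3: d²=82 > ρ²=16 → inactive
o4: d²=656 > ρ²=16 → inactive
F = F_att + ΣF_rep = (24.3750,-21.2500)
Δp = p'−p = (2.4375,-2.1250); α = Δx/Fx = (39/16) / (195/8) = 1/10
check: Δy/Fy = (-17/8) / (-85/4) = 1/10 ✓

α = 1/10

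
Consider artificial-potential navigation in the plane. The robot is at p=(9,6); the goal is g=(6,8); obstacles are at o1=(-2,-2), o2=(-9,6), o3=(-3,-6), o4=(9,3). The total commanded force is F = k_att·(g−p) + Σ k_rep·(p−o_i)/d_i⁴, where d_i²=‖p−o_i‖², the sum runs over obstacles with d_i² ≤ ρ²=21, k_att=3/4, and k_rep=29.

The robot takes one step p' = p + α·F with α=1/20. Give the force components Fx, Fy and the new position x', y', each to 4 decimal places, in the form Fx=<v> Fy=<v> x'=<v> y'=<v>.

F_att = 3/4·(g−p) = 3/4·(-3,2) = (-2.2500,1.5000)
o1: d²=185 > ρ²=21 → inactive
o2: d²=324 > ρ²=21 → inactive
o3: d²=288 > ρ²=21 → inactive
o4: d²=9 ≤ ρ²=21; F_rep = 29·(0,3)/9² = (0.0000,1.0741)
F = F_att + ΣF_rep = (-2.2500,2.5741)
p' = p + 1/20·F = (8.8875,6.1287)

Fx=-2.2500 Fy=2.5741 x'=8.8875 y'=6.1287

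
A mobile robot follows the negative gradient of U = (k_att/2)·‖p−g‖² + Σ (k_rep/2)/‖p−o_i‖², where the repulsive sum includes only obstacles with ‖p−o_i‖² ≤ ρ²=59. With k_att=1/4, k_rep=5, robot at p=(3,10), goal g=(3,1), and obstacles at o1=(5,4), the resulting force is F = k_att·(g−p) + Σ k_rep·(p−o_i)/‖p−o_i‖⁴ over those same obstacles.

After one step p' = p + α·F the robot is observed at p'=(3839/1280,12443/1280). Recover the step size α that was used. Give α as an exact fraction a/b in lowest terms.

F_att = 1/4·(g−p) = 1/4·(0,-9) = (0.0000,-2.2500)
o1: d²=40 ≤ ρ²=59; F_rep = 5·(-2,6)/40² = (-0.0063,0.0187)
F = F_att + ΣF_rep = (-0.0063,-2.2313)
Δp = p'−p = (-0.0008,-0.2789); α = Δx/Fx = (-1/1280) / (-1/160) = 1/8
check: Δy/Fy = (-357/1280) / (-357/160) = 1/8 ✓

α = 1/8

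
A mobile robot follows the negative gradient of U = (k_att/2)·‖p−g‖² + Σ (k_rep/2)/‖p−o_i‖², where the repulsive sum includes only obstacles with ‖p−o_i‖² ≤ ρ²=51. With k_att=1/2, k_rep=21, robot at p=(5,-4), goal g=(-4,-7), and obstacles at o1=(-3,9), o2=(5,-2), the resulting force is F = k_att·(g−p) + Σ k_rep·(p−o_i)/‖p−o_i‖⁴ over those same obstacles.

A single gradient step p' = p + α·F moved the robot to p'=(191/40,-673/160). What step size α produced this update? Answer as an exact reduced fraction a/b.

α = 1/20

F_att = 1/2·(g−p) = 1/2·(-9,-3) = (-4.5000,-1.5000)
o1: d²=233 > ρ²=51 → inactive
o2: d²=4 ≤ ρ²=51; F_rep = 21·(0,-2)/4² = (0.0000,-2.6250)
F = F_att + ΣF_rep = (-4.5000,-4.1250)
Δp = p'−p = (-0.2250,-0.2062); α = Δx/Fx = (-9/40) / (-9/2) = 1/20
check: Δy/Fy = (-33/160) / (-33/8) = 1/20 ✓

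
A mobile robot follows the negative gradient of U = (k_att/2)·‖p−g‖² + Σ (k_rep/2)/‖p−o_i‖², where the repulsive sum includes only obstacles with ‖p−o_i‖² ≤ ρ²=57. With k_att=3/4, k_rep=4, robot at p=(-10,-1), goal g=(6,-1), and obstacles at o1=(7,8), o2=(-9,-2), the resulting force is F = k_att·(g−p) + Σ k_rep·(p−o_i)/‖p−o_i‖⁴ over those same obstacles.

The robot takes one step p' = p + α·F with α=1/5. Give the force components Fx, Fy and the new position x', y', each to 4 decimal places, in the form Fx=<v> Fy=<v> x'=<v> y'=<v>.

F_att = 3/4·(g−p) = 3/4·(16,0) = (12.0000,0.0000)
o1: d²=370 > ρ²=57 → inactive
o2: d²=2 ≤ ρ²=57; F_rep = 4·(-1,1)/2² = (-1.0000,1.0000)
F = F_att + ΣF_rep = (11.0000,1.0000)
p' = p + 1/5·F = (-7.8000,-0.8000)

Fx=11.0000 Fy=1.0000 x'=-7.8000 y'=-0.8000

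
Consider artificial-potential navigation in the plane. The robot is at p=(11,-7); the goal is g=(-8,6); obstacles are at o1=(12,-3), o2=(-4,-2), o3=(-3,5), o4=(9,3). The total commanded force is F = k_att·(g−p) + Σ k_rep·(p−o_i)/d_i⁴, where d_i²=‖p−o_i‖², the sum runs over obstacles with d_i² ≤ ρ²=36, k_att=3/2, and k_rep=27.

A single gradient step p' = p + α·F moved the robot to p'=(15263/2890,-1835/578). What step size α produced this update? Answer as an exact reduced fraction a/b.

F_att = 3/2·(g−p) = 3/2·(-19,13) = (-28.5000,19.5000)
o1: d²=17 ≤ ρ²=36; F_rep = 27·(-1,-4)/17² = (-0.0934,-0.3737)
o2: d²=250 > ρ²=36 → inactive
o3: d²=340 > ρ²=36 → inactive
o4: d²=104 > ρ²=36 → inactive
F = F_att + ΣF_rep = (-28.5934,19.1263)
Δp = p'−p = (-5.7187,3.8253); α = Δx/Fx = (-16527/2890) / (-16527/578) = 1/5
check: Δy/Fy = (2211/578) / (11055/578) = 1/5 ✓

α = 1/5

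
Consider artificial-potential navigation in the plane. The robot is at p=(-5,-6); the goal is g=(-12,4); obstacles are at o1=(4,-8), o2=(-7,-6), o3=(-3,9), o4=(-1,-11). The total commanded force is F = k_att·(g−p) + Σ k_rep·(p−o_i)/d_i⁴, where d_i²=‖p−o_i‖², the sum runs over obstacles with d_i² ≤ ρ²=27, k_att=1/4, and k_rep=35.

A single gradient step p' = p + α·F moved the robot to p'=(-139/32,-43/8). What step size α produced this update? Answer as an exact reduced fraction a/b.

F_att = 1/4·(g−p) = 1/4·(-7,10) = (-1.7500,2.5000)
o1: d²=85 > ρ²=27 → inactive
o2: d²=4 ≤ ρ²=27; F_rep = 35·(2,0)/4² = (4.3750,0.0000)
o3: d²=229 > ρ²=27 → inactive
o4: d²=41 > ρ²=27 → inactive
F = F_att + ΣF_rep = (2.6250,2.5000)
Δp = p'−p = (0.6562,0.6250); α = Δx/Fx = (21/32) / (21/8) = 1/4
check: Δy/Fy = (5/8) / (5/2) = 1/4 ✓

α = 1/4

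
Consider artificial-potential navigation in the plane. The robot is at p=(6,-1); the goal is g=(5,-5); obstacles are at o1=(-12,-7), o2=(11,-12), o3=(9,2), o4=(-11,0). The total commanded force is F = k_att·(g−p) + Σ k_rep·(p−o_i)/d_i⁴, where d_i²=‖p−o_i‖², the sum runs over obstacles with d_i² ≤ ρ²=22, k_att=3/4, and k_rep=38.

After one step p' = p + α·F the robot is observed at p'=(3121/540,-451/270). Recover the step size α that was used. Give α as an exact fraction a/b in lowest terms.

F_att = 3/4·(g−p) = 3/4·(-1,-4) = (-0.7500,-3.0000)
o1: d²=360 > ρ²=22 → inactive
o2: d²=146 > ρ²=22 → inactive
o3: d²=18 ≤ ρ²=22; F_rep = 38·(-3,-3)/18² = (-0.3519,-0.3519)
o4: d²=290 > ρ²=22 → inactive
F = F_att + ΣF_rep = (-1.1019,-3.3519)
Δp = p'−p = (-0.2204,-0.6704); α = Δx/Fx = (-119/540) / (-119/108) = 1/5
check: Δy/Fy = (-181/270) / (-181/54) = 1/5 ✓

α = 1/5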